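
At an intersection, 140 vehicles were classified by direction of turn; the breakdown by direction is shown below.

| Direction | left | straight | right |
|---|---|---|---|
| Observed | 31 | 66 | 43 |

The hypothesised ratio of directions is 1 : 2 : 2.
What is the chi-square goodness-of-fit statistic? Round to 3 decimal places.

5.125

Ratio total = 5. Expected counts: 140×1/5 = 28, 140×2/5 = 56, 140×2/5 = 56.
cat           O        E   (O−E)²/E
left         31       28     0.3214
straight     66       56     1.7857
right        43       56     3.0179
Sum = 5.125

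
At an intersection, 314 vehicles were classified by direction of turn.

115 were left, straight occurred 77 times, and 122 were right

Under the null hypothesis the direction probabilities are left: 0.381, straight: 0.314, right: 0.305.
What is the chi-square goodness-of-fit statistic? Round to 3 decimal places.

Expected counts E_i = n·p_i: 314×0.381 = 119.634, 314×0.314 = 98.596, 314×0.305 = 95.77.
left: (115 − 119.634)²/119.634 = 21.473956/119.634 = 0.1795
straight: (77 − 98.596)²/98.596 = 466.387216/98.596 = 4.7303
right: (122 − 95.77)²/95.77 = 688.0129/95.77 = 7.1840
Sum = 12.094

12.094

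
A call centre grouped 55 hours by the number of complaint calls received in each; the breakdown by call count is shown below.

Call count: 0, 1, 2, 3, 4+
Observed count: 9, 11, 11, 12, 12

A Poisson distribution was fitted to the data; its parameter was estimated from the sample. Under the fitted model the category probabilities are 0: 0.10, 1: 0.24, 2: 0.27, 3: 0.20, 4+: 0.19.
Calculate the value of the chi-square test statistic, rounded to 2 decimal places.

Expected counts E_i = n·p_i: 55×0.10 = 5.5, 55×0.24 = 13.2, 55×0.27 = 14.85, 55×0.20 = 11, 55×0.19 = 10.45.
cat         O        E   (O−E)²/E
0           9      5.5      2.227
1          11     13.2      0.367
2          11    14.85      0.998
3          12       11      0.091
4+         12    10.45      0.230
Sum = 3.91

3.91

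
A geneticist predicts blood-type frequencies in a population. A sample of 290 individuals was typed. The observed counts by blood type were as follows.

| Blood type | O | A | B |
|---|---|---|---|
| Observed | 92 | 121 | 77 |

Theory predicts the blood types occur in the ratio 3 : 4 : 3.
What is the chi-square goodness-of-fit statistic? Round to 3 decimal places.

Ratio total = 10. Expected counts: 290×3/10 = 87, 290×4/10 = 116, 290×3/10 = 87.
χ² = (92−87)²/87 + (121−116)²/116 + (77−87)²/87
   = 0.2874 + 0.2155 + 1.1494
Sum = 1.652

1.652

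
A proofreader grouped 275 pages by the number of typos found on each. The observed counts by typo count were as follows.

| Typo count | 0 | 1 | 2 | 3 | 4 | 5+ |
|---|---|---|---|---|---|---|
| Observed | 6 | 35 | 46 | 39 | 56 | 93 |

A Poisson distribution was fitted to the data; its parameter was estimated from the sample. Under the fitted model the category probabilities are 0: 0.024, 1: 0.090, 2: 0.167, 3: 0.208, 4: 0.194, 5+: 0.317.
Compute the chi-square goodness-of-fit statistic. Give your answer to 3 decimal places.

10.611

Expected counts E_i = n·p_i: 275×0.024 = 6.6, 275×0.090 = 24.75, 275×0.167 = 45.925, 275×0.208 = 57.2, 275×0.194 = 53.35, 275×0.317 = 87.175.
cat         O        E   (O−E)²/E
0           6      6.6     0.0545
1          35    24.75     4.2449
2          46   45.925     0.0001
3          39     57.2     5.7909
4          56    53.35     0.1316
5+         93   87.175     0.3892
Sum = 10.611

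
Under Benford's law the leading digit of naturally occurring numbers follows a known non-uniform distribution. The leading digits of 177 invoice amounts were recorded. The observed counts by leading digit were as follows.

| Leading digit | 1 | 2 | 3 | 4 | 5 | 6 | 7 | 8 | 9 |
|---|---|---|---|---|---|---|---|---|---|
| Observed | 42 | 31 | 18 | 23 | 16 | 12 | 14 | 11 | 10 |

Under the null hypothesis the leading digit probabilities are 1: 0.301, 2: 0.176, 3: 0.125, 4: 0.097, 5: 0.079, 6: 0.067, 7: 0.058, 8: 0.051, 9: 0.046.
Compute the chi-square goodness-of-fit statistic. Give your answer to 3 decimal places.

7.643

Expected counts E_i = n·p_i: 177×0.301 = 53.277, 177×0.176 = 31.152, 177×0.125 = 22.125, 177×0.097 = 17.169, 177×0.079 = 13.983, 177×0.067 = 11.859, 177×0.058 = 10.266, 177×0.051 = 9.027, 177×0.046 = 8.142.
cat         O        E   (O−E)²/E
1          42   53.277     2.3870
2          31   31.152     0.0007
3          18   22.125     0.7691
4          23   17.169     1.9803
5          16   13.983     0.2909
6          12   11.859     0.0017
7          14   10.266     1.3581
8          11    9.027     0.4312
9          10    8.142     0.4240
Sum = 7.643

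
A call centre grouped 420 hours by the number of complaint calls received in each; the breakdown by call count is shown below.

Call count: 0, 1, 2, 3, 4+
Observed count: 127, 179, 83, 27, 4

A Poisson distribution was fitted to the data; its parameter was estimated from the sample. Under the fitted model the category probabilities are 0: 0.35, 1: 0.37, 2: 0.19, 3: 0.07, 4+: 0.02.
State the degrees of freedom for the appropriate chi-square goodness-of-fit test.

3

There are k = 5 categories and 1 parameter estimated from the data, so df = 5 − 1 − 1 = 3.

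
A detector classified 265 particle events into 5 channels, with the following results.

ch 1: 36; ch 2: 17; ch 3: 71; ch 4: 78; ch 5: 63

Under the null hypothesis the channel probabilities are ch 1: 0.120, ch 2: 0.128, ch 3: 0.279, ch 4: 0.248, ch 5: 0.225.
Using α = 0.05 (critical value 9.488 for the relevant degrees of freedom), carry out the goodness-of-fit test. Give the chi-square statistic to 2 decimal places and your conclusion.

Expected counts E_i = n·p_i: 265×0.120 = 31.8, 265×0.128 = 33.92, 265×0.279 = 73.935, 265×0.248 = 65.72, 265×0.225 = 59.625.
ch 1: (36 − 31.8)²/31.8 = 17.64/31.8 = 0.555
ch 2: (17 − 33.92)²/33.92 = 286.2864/33.92 = 8.440
ch 3: (71 − 73.935)²/73.935 = 8.614225/73.935 = 0.117
ch 4: (78 − 65.72)²/65.72 = 150.7984/65.72 = 2.295
ch 5: (63 − 59.625)²/59.625 = 11.390625/59.625 = 0.191
Sum = 11.60
df = 4. Since 11.60 > 9.488, we reject H₀.

11.60; reject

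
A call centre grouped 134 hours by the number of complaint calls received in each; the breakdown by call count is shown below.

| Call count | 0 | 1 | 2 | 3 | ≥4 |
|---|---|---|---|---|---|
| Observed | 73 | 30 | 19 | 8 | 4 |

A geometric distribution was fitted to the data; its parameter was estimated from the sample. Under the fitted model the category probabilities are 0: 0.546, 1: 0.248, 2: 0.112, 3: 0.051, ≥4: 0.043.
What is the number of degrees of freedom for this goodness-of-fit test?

3

There are k = 5 categories and 1 parameter estimated from the data, so df = 5 − 1 − 1 = 3.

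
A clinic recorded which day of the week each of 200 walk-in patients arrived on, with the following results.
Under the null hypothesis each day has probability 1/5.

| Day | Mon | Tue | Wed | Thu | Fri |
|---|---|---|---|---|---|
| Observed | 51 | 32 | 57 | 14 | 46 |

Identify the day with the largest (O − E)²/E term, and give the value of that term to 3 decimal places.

Expected count for each of the 5 categories: 200/5 = 40.
Mon: (51 − 40)²/40 = 121/40 = 3.0250
Tue: (32 − 40)²/40 = 64/40 = 1.6000
Wed: (57 − 40)²/40 = 289/40 = 7.2250
Thu: (14 − 40)²/40 = 676/40 = 16.9000
Fri: (46 − 40)²/40 = 36/40 = 0.9000
The largest term is for Thu: 16.900.

Thu, 16.900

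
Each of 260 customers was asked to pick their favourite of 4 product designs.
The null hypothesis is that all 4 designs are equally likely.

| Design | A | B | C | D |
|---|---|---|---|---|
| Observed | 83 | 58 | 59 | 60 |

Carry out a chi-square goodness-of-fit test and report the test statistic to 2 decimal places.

6.68

Under H₀ each category has probability 1/4, so each expected count is 260/4 = 65.
χ² = (83−65)²/65 + (58−65)²/65 + (59−65)²/65 + (60−65)²/65
   = 4.985 + 0.754 + 0.554 + 0.385
Sum = 6.68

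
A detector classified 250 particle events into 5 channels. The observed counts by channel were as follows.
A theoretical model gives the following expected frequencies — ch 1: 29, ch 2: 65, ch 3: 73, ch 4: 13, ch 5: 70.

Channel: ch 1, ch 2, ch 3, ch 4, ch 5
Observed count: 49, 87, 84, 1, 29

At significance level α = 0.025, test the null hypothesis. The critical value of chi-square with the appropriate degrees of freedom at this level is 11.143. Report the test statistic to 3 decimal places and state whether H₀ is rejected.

cat         O        E   (O−E)²/E
ch 1       49       29    13.7931
ch 2       87       65     7.4462
ch 3       84       73     1.6575
ch 4        1       13    11.0769
ch 5       29       70    24.0143
Sum = 57.988
df = 4. Since 57.988 > 11.143, we reject H₀.

57.988; reject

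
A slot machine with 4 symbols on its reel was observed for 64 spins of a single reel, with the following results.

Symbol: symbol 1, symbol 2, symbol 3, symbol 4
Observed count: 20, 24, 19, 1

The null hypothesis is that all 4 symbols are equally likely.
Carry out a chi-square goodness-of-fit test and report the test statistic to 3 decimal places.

19.625

Expected count for each of the 4 categories: 64/4 = 16.
χ² = (20−16)²/16 + (24−16)²/16 + (19−16)²/16 + (1−16)²/16
   = 1.0000 + 4.0000 + 0.5625 + 14.0625
Sum = 19.625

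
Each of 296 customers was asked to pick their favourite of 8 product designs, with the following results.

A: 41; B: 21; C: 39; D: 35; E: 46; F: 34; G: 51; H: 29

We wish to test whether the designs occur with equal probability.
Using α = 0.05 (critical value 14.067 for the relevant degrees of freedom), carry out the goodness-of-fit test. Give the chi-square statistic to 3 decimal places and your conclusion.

Expected count for each of the 8 categories: 296/8 = 37.
χ² = (41−37)²/37 + (21−37)²/37 + (39−37)²/37 + (35−37)²/37 + (46−37)²/37 + (34−37)²/37 + (51−37)²/37 + (29−37)²/37
   = 0.4324 + 6.9189 + 0.1081 + 0.1081 + 2.1892 + 0.2432 + 5.2973 + 1.7297
Sum = 17.027
df = 7. Since 17.027 > 14.067, we reject H₀.

17.027; reject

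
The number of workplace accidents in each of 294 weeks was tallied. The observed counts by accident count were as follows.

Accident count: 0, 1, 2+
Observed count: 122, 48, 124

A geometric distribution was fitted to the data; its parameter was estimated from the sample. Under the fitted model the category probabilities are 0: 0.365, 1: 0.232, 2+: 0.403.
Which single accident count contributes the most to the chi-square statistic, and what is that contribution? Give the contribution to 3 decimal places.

Expected counts E_i = n·p_i: 294×0.365 = 107.31, 294×0.232 = 68.208, 294×0.403 = 118.482.
0: (122 − 107.31)²/107.31 = 215.7961/107.31 = 2.0110
1: (48 − 68.208)²/68.208 = 408.363264/68.208 = 5.9870
2+: (124 − 118.482)²/118.482 = 30.448324/118.482 = 0.2570
The largest term is for 1: 5.987.

1, 5.987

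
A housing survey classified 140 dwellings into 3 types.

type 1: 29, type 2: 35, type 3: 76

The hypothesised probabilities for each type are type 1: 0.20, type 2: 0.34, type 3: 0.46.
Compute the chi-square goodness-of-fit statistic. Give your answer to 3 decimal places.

Expected counts E_i = n·p_i: 140×0.20 = 28, 140×0.34 = 47.6, 140×0.46 = 64.4.
cat         O        E   (O−E)²/E
type 1     29       28     0.0357
type 2     35     47.6     3.3353
type 3     76     64.4     2.0894
Sum = 5.460

5.460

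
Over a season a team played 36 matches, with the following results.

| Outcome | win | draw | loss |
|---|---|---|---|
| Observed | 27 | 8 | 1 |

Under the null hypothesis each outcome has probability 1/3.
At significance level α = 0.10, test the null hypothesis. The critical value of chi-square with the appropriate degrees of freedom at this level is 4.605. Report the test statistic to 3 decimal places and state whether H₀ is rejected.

30.167; reject

Under H₀ each category has probability 1/3, so each expected count is 36/3 = 12.
win: (27 − 12)²/12 = 225/12 = 18.7500
draw: (8 − 12)²/12 = 16/12 = 1.3333
loss: (1 − 12)²/12 = 121/12 = 10.0833
Sum = 30.167
df = 2. Since 30.167 > 4.605, we reject H₀.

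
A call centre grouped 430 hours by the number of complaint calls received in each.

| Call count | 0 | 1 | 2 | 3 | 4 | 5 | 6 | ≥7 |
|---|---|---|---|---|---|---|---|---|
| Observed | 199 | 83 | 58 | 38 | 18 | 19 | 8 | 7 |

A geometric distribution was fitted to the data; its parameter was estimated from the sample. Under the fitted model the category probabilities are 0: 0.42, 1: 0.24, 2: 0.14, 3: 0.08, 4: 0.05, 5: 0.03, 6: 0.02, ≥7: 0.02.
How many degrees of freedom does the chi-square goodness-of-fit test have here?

6

There are k = 8 categories and 1 parameter estimated from the data, so df = 8 − 1 − 1 = 6.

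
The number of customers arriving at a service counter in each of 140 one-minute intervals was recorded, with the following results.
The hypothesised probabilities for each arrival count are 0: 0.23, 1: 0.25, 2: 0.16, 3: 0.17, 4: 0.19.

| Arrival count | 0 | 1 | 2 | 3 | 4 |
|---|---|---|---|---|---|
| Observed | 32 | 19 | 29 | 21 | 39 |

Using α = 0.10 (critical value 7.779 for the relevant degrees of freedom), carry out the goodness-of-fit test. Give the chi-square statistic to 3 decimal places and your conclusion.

Expected counts E_i = n·p_i: 140×0.23 = 32.2, 140×0.25 = 35, 140×0.16 = 22.4, 140×0.17 = 23.8, 140×0.19 = 26.6.
0: (32 − 32.2)²/32.2 = 0.04/32.2 = 0.0012
1: (19 − 35)²/35 = 256/35 = 7.3143
2: (29 − 22.4)²/22.4 = 43.56/22.4 = 1.9446
3: (21 − 23.8)²/23.8 = 7.84/23.8 = 0.3294
4: (39 − 26.6)²/26.6 = 153.76/26.6 = 5.7805
Sum = 15.370
df = 4. Since 15.370 > 7.779, we reject H₀.

15.370; reject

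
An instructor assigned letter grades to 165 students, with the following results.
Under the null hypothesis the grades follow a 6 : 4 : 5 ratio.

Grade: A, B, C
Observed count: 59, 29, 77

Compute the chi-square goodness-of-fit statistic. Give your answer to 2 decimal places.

14.66

Ratio total = 15. Expected counts: 165×6/15 = 66, 165×4/15 = 44, 165×5/15 = 55.
χ² = (59−66)²/66 + (29−44)²/44 + (77−55)²/55
   = 0.742 + 5.114 + 8.800
Sum = 14.66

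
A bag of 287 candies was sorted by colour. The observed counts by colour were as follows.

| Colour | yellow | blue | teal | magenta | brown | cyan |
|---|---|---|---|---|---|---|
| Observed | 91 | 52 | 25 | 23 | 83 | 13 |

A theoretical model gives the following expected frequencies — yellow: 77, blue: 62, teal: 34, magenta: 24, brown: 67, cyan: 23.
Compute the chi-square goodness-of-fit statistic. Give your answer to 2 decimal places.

14.75

yellow: (91 − 77)²/77 = 196/77 = 2.545
blue: (52 − 62)²/62 = 100/62 = 1.613
teal: (25 − 34)²/34 = 81/34 = 2.382
magenta: (23 − 24)²/24 = 1/24 = 0.042
brown: (83 − 67)²/67 = 256/67 = 3.821
cyan: (13 − 23)²/23 = 100/23 = 4.348
Sum = 14.75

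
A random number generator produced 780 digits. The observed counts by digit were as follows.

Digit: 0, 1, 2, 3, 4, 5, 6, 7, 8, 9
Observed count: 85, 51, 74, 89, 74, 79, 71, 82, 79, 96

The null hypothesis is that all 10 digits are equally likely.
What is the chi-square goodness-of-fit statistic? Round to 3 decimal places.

16.949

Under H₀ each category has probability 1/10, so each expected count is 780/10 = 78.
χ² = (85−78)²/78 + (51−78)²/78 + (74−78)²/78 + (89−78)²/78 + (74−78)²/78 + (79−78)²/78 + (71−78)²/78 + (82−78)²/78 + (79−78)²/78 + (96−78)²/78
   = 0.6282 + 9.3462 + 0.2051 + 1.5513 + 0.2051 + 0.0128 + 0.6282 + 0.2051 + 0.0128 + 4.1538
Sum = 16.949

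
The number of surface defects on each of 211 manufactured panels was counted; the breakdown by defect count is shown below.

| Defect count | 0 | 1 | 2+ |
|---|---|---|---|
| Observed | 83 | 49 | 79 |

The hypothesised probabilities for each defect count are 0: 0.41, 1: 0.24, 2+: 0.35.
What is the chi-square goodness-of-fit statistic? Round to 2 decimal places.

Expected counts E_i = n·p_i: 211×0.41 = 86.51, 211×0.24 = 50.64, 211×0.35 = 73.85.
cat         O        E   (O−E)²/E
0          83    86.51      0.142
1          49    50.64      0.053
2+         79    73.85      0.359
Sum = 0.55

0.55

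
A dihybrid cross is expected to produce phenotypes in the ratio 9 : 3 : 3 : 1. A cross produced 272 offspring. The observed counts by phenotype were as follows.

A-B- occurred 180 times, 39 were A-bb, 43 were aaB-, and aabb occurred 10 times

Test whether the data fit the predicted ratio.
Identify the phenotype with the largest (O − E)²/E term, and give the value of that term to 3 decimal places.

Ratio total = 16. Expected counts: 272×9/16 = 153, 272×3/16 = 51, 272×3/16 = 51, 272×1/16 = 17.
χ² = (180−153)²/153 + (39−51)²/51 + (43−51)²/51 + (10−17)²/17
   = 4.7647 + 2.8235 + 1.2549 + 2.8824
The largest term is for A-B-: 4.765.

A-B-, 4.765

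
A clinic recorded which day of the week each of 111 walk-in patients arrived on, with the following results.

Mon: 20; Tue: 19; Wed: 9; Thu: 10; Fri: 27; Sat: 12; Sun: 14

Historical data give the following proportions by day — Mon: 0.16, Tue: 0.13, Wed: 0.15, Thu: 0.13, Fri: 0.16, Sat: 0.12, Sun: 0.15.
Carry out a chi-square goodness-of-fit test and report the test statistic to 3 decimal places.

Expected counts E_i = n·p_i: 111×0.16 = 17.76, 111×0.13 = 14.43, 111×0.15 = 16.65, 111×0.13 = 14.43, 111×0.16 = 17.76, 111×0.12 = 13.32, 111×0.15 = 16.65.
Mon: (20 − 17.76)²/17.76 = 5.0176/17.76 = 0.2825
Tue: (19 − 14.43)²/14.43 = 20.8849/14.43 = 1.4473
Wed: (9 − 16.65)²/16.65 = 58.5225/16.65 = 3.5149
Thu: (10 − 14.43)²/14.43 = 19.6249/14.43 = 1.3600
Fri: (27 − 17.76)²/17.76 = 85.3776/17.76 = 4.8073
Sat: (12 − 13.32)²/13.32 = 1.7424/13.32 = 0.1308
Sun: (14 − 16.65)²/16.65 = 7.0225/16.65 = 0.4218
Sum = 11.965

11.965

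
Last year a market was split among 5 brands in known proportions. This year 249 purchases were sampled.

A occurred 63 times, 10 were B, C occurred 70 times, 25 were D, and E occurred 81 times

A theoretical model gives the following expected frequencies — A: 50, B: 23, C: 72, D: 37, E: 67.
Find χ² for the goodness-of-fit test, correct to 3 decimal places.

17.601

A: (63 − 50)²/50 = 169/50 = 3.3800
B: (10 − 23)²/23 = 169/23 = 7.3478
C: (70 − 72)²/72 = 4/72 = 0.0556
D: (25 − 37)²/37 = 144/37 = 3.8919
E: (81 − 67)²/67 = 196/67 = 2.9254
Sum = 17.601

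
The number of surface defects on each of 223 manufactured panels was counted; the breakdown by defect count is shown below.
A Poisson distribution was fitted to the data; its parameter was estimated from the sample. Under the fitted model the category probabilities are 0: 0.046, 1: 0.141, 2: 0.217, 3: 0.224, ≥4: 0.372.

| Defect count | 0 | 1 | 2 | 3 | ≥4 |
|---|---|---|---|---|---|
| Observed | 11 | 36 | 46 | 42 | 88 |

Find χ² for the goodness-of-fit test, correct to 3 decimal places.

Expected counts E_i = n·p_i: 223×0.046 = 10.258, 223×0.141 = 31.443, 223×0.217 = 48.391, 223×0.224 = 49.952, 223×0.372 = 82.956.
0: (11 − 10.258)²/10.258 = 0.550564/10.258 = 0.0537
1: (36 − 31.443)²/31.443 = 20.766249/31.443 = 0.6604
2: (46 − 48.391)²/48.391 = 5.716881/48.391 = 0.1181
3: (42 − 49.952)²/49.952 = 63.234304/49.952 = 1.2659
≥4: (88 − 82.956)²/82.956 = 25.441936/82.956 = 0.3067
Sum = 2.405

2.405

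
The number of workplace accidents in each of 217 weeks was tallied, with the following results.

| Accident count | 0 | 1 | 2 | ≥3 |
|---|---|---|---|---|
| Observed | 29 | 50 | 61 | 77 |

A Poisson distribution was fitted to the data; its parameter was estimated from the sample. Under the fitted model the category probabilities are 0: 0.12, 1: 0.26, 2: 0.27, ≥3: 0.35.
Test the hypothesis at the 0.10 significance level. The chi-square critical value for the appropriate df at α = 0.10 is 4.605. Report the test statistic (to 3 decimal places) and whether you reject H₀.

Expected counts E_i = n·p_i: 217×0.12 = 26.04, 217×0.26 = 56.42, 217×0.27 = 58.59, 217×0.35 = 75.95.
0: (29 − 26.04)²/26.04 = 8.7616/26.04 = 0.3365
1: (50 − 56.42)²/56.42 = 41.2164/56.42 = 0.7305
2: (61 − 58.59)²/58.59 = 5.8081/58.59 = 0.0991
≥3: (77 − 75.95)²/75.95 = 1.1025/75.95 = 0.0145
Sum = 1.181
df = 2. Since 1.181 < 4.605, we do not reject H₀.

1.181; do not reject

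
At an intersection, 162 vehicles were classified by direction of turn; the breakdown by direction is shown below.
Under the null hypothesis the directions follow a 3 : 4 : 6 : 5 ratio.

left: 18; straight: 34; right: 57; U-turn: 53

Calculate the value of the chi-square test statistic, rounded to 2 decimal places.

Ratio total = 18. Expected counts: 162×3/18 = 27, 162×4/18 = 36, 162×6/18 = 54, 162×5/18 = 45.
cat           O        E   (O−E)²/E
left         18       27      3.000
straight     34       36      0.111
right        57       54      0.167
U-turn       53       45      1.422
Sum = 4.70

4.70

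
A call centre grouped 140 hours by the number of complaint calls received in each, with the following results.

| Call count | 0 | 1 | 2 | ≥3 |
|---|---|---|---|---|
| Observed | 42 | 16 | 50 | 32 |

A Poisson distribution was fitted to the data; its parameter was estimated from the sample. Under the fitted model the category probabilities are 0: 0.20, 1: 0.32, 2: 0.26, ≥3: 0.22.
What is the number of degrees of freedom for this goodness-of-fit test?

There are k = 4 categories and 1 parameter estimated from the data, so df = 4 − 1 − 1 = 2.

2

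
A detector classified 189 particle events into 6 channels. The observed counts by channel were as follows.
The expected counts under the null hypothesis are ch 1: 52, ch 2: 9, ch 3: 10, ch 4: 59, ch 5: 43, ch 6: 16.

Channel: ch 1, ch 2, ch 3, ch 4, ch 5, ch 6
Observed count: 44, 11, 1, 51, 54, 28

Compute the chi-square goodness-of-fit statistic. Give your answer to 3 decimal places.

22.674

cat         O        E   (O−E)²/E
ch 1       44       52     1.2308
ch 2       11        9     0.4444
ch 3        1       10     8.1000
ch 4       51       59     1.0847
ch 5       54       43     2.8140
ch 6       28       16     9.0000
Sum = 22.674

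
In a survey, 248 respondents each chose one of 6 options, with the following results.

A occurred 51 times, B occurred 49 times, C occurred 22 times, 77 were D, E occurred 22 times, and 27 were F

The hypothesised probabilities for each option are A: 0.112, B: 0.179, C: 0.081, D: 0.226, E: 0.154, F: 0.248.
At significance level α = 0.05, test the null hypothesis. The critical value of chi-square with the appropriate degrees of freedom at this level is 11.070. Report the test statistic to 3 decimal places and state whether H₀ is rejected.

54.132; reject

Expected counts E_i = n·p_i: 248×0.112 = 27.776, 248×0.179 = 44.392, 248×0.081 = 20.088, 248×0.226 = 56.048, 248×0.154 = 38.192, 248×0.248 = 61.504.
A: (51 − 27.776)²/27.776 = 539.354176/27.776 = 19.4180
B: (49 − 44.392)²/44.392 = 21.233664/44.392 = 0.4783
C: (22 − 20.088)²/20.088 = 3.655744/20.088 = 0.1820
D: (77 − 56.048)²/56.048 = 438.986304/56.048 = 7.8323
E: (22 − 38.192)²/38.192 = 262.180864/38.192 = 6.8648
F: (27 − 61.504)²/61.504 = 1190.526016/61.504 = 19.3569
Sum = 54.132
df = 5. Since 54.132 > 11.070, we reject H₀.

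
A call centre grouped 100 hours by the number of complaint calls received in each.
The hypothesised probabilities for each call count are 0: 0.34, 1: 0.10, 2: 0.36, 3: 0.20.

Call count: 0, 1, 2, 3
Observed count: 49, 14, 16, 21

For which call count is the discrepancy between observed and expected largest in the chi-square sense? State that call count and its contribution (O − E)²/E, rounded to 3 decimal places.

Expected counts E_i = n·p_i: 100×0.34 = 34, 100×0.10 = 10, 100×0.36 = 36, 100×0.20 = 20.
χ² = (49−34)²/34 + (14−10)²/10 + (16−36)²/36 + (21−20)²/20
   = 6.6176 + 1.6000 + 11.1111 + 0.0500
The largest term is for 2: 11.111.

2, 11.111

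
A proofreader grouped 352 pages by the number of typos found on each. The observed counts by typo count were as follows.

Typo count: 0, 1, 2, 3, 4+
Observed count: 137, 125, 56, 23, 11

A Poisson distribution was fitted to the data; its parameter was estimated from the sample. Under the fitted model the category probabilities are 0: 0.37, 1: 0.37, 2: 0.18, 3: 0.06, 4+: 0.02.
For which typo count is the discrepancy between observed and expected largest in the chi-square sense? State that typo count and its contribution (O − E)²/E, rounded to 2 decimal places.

4+, 2.23

Expected counts E_i = n·p_i: 352×0.37 = 130.24, 352×0.37 = 130.24, 352×0.18 = 63.36, 352×0.06 = 21.12, 352×0.02 = 7.04.
χ² = (137−130.24)²/130.24 + (125−130.24)²/130.24 + (56−63.36)²/63.36 + (23−21.12)²/21.12 + (11−7.04)²/7.04
   = 0.351 + 0.211 + 0.855 + 0.167 + 2.228
The largest term is for 4+: 2.23.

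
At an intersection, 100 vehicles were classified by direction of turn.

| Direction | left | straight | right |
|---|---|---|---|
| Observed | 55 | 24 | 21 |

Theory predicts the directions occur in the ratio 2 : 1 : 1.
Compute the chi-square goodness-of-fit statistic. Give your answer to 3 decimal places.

Ratio total = 4. Expected counts: 100×2/4 = 50, 100×1/4 = 25, 100×1/4 = 25.
cat           O        E   (O−E)²/E
left         55       50     0.5000
straight     24       25     0.0400
right        21       25     0.6400
Sum = 1.180

1.180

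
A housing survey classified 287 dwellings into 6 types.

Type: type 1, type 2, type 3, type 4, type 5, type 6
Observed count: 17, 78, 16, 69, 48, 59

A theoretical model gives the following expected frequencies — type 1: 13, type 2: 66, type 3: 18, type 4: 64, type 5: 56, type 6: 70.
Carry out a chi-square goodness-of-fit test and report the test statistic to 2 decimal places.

type 1: (17 − 13)²/13 = 16/13 = 1.231
type 2: (78 − 66)²/66 = 144/66 = 2.182
type 3: (16 − 18)²/18 = 4/18 = 0.222
type 4: (69 − 64)²/64 = 25/64 = 0.391
type 5: (48 − 56)²/56 = 64/56 = 1.143
type 6: (59 − 70)²/70 = 121/70 = 1.729
Sum = 6.90

6.90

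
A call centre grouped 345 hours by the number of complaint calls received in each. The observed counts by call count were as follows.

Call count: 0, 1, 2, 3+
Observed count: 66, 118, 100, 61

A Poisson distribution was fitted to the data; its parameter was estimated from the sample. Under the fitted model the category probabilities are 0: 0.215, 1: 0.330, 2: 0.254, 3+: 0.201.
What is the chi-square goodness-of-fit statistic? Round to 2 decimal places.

3.80

Expected counts E_i = n·p_i: 345×0.215 = 74.175, 345×0.330 = 113.85, 345×0.254 = 87.63, 345×0.201 = 69.345.
χ² = (66−74.175)²/74.175 + (118−113.85)²/113.85 + (100−87.63)²/87.63 + (61−69.345)²/69.345
   = 0.901 + 0.151 + 1.746 + 1.004
Sum = 3.80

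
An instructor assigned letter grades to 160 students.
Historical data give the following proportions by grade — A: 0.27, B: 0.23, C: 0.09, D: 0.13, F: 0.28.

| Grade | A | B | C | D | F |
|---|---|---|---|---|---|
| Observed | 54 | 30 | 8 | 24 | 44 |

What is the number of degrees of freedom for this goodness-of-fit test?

There are k = 5 categories and no parameters were estimated from the data, so df = 5 − 1 = 4.

4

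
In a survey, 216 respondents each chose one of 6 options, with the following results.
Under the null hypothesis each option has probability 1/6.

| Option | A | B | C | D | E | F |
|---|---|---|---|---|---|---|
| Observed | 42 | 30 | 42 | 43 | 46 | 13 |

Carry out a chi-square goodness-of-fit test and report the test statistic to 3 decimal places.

21.833

Expected count for each of the 6 categories: 216/6 = 36.
cat         O        E   (O−E)²/E
A          42       36     1.0000
B          30       36     1.0000
C          42       36     1.0000
D          43       36     1.3611
E          46       36     2.7778
F          13       36    14.6944
Sum = 21.833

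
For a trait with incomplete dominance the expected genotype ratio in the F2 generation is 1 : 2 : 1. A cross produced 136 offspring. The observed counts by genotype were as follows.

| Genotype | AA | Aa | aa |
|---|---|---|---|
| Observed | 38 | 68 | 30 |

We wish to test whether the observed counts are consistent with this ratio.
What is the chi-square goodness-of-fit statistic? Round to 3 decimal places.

0.941

Ratio total = 4. Expected counts: 136×1/4 = 34, 136×2/4 = 68, 136×1/4 = 34.
cat         O        E   (O−E)²/E
AA         38       34     0.4706
Aa         68       68     0.0000
aa         30       34     0.4706
Sum = 0.941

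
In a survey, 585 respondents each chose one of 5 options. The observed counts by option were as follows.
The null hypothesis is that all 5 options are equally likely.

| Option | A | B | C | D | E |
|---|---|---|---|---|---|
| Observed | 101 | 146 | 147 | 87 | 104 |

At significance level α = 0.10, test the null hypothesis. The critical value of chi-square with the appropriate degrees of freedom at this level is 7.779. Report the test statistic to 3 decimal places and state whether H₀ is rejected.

26.205; reject

Under H₀ each category has probability 1/5, so each expected count is 585/5 = 117.
χ² = (101−117)²/117 + (146−117)²/117 + (147−117)²/117 + (87−117)²/117 + (104−117)²/117
   = 2.1880 + 7.1880 + 7.6923 + 7.6923 + 1.4444
Sum = 26.205
df = 4. Since 26.205 > 7.779, we reject H₀.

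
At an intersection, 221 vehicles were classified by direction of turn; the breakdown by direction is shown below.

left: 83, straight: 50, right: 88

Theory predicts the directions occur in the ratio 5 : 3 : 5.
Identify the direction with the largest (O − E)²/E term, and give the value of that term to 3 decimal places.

right, 0.106

Ratio total = 13. Expected counts: 221×5/13 = 85, 221×3/13 = 51, 221×5/13 = 85.
χ² = (83−85)²/85 + (50−51)²/51 + (88−85)²/85
   = 0.0471 + 0.0196 + 0.1059
The largest term is for right: 0.106.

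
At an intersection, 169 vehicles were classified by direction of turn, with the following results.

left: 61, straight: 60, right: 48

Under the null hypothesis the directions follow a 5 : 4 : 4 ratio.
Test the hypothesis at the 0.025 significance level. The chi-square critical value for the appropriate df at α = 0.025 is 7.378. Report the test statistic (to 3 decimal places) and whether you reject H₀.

1.785; do not reject

Ratio total = 13. Expected counts: 169×5/13 = 65, 169×4/13 = 52, 169×4/13 = 52.
cat           O        E   (O−E)²/E
left         61       65     0.2462
straight     60       52     1.2308
right        48       52     0.3077
Sum = 1.785
df = 2. Since 1.785 < 7.378, we do not reject H₀.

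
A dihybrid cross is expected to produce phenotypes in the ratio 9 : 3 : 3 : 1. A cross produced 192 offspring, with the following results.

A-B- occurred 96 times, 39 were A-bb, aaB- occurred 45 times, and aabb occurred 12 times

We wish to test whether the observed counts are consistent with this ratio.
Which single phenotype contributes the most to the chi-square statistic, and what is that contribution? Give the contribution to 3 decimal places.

aaB-, 2.250

Ratio total = 16. Expected counts: 192×9/16 = 108, 192×3/16 = 36, 192×3/16 = 36, 192×1/16 = 12.
χ² = (96−108)²/108 + (39−36)²/36 + (45−36)²/36 + (12−12)²/12
   = 1.3333 + 0.2500 + 2.2500 + 0.0000
The largest term is for aaB-: 2.250.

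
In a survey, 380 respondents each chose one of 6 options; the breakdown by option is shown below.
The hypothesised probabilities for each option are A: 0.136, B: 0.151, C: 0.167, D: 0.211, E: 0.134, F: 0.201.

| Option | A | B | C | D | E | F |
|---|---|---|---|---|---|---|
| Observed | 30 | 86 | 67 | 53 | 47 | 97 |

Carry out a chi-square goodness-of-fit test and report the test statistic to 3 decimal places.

Expected counts E_i = n·p_i: 380×0.136 = 51.68, 380×0.151 = 57.38, 380×0.167 = 63.46, 380×0.211 = 80.18, 380×0.134 = 50.92, 380×0.201 = 76.38.
cat         O        E   (O−E)²/E
A          30    51.68     9.0949
B          86    57.38    14.2751
C          67    63.46     0.1975
D          53    80.18     9.2137
E          47    50.92     0.3018
F          97    76.38     5.5667
Sum = 38.650

38.650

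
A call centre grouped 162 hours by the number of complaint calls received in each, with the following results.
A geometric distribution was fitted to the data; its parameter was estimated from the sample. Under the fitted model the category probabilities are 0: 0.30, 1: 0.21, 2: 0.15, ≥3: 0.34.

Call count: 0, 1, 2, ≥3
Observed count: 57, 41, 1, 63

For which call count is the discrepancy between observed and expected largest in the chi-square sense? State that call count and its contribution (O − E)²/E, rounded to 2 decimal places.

Expected counts E_i = n·p_i: 162×0.30 = 48.6, 162×0.21 = 34.02, 162×0.15 = 24.3, 162×0.34 = 55.08.
χ² = (57−48.6)²/48.6 + (41−34.02)²/34.02 + (1−24.3)²/24.3 + (63−55.08)²/55.08
   = 1.452 + 1.432 + 22.341 + 1.139
The largest term is for 2: 22.34.

2, 22.34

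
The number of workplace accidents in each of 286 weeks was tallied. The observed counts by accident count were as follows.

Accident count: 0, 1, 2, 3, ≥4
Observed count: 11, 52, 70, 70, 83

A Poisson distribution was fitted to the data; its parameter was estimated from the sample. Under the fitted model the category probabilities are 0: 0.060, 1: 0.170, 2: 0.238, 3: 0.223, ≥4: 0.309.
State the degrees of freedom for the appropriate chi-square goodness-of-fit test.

There are k = 5 categories and 1 parameter estimated from the data, so df = 5 − 1 − 1 = 3.

3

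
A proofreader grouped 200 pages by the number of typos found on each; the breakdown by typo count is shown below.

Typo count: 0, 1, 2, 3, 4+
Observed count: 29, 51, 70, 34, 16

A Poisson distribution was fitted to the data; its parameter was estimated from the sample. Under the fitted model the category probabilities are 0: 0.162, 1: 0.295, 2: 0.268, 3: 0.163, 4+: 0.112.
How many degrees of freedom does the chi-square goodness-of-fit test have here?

3

There are k = 5 categories and 1 parameter estimated from the data, so df = 5 − 1 − 1 = 3.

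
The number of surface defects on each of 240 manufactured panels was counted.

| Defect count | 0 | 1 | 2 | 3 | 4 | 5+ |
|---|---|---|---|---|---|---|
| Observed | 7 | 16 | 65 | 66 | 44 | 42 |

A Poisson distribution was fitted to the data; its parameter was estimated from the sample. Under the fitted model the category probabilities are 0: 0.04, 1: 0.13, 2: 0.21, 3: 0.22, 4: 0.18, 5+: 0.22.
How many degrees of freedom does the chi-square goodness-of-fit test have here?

There are k = 6 categories and 1 parameter estimated from the data, so df = 6 − 1 − 1 = 4.

4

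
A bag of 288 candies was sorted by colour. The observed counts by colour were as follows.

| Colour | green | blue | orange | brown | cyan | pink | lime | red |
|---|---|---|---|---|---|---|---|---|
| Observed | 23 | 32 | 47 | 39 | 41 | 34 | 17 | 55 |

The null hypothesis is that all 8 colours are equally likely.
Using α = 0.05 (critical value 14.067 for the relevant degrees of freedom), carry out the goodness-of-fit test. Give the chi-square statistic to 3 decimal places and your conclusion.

29.611; reject

Expected count for each of the 8 categories: 288/8 = 36.
green: (23 − 36)²/36 = 169/36 = 4.6944
blue: (32 − 36)²/36 = 16/36 = 0.4444
orange: (47 − 36)²/36 = 121/36 = 3.3611
brown: (39 − 36)²/36 = 9/36 = 0.2500
cyan: (41 − 36)²/36 = 25/36 = 0.6944
pink: (34 − 36)²/36 = 4/36 = 0.1111
lime: (17 − 36)²/36 = 361/36 = 10.0278
red: (55 − 36)²/36 = 361/36 = 10.0278
Sum = 29.611
df = 7. Since 29.611 > 14.067, we reject H₀.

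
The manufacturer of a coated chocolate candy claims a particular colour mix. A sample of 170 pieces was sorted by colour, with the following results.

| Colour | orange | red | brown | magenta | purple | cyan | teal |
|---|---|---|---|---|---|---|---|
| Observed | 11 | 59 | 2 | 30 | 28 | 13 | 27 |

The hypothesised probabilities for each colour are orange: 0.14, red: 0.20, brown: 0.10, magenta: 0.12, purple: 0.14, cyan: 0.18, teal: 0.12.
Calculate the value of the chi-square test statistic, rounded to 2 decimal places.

Expected counts E_i = n·p_i: 170×0.14 = 23.8, 170×0.20 = 34, 170×0.10 = 17, 170×0.12 = 20.4, 170×0.14 = 23.8, 170×0.18 = 30.6, 170×0.12 = 20.4.
orange: (11 − 23.8)²/23.8 = 163.84/23.8 = 6.884
red: (59 − 34)²/34 = 625/34 = 18.382
brown: (2 − 17)²/17 = 225/17 = 13.235
magenta: (30 − 20.4)²/20.4 = 92.16/20.4 = 4.518
purple: (28 − 23.8)²/23.8 = 17.64/23.8 = 0.741
cyan: (13 − 30.6)²/30.6 = 309.76/30.6 = 10.123
teal: (27 − 20.4)²/20.4 = 43.56/20.4 = 2.135
Sum = 56.02

56.02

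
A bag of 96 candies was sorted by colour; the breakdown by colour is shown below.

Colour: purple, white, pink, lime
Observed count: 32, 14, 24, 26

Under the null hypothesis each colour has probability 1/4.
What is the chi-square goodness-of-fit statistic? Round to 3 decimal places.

7.000

Under H₀ each category has probability 1/4, so each expected count is 96/4 = 24.
χ² = (32−24)²/24 + (14−24)²/24 + (24−24)²/24 + (26−24)²/24
   = 2.6667 + 4.1667 + 0.0000 + 0.1667
Sum = 7.000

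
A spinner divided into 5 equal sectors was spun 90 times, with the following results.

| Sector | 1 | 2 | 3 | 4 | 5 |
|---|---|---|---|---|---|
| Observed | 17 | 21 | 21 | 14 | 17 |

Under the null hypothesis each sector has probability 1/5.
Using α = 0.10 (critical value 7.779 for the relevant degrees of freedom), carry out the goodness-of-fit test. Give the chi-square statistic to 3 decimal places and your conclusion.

Expected count for each of the 5 categories: 90/5 = 18.
cat         O        E   (O−E)²/E
1          17       18     0.0556
2          21       18     0.5000
3          21       18     0.5000
4          14       18     0.8889
5          17       18     0.0556
Sum = 2.000
df = 4. Since 2.000 < 7.779, we do not reject H₀.

2.000; do not reject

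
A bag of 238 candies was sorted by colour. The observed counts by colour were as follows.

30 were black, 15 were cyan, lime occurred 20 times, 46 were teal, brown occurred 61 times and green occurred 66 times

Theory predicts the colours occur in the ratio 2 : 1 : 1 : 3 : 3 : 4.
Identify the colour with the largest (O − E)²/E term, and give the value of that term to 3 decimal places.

Ratio total = 14. Expected counts: 238×2/14 = 34, 238×1/14 = 17, 238×1/14 = 17, 238×3/14 = 51, 238×3/14 = 51, 238×4/14 = 68.
cat         O        E   (O−E)²/E
black      30       34     0.4706
cyan       15       17     0.2353
lime       20       17     0.5294
teal       46       51     0.4902
brown      61       51     1.9608
green      66       68     0.0588
The largest term is for brown: 1.961.

brown, 1.961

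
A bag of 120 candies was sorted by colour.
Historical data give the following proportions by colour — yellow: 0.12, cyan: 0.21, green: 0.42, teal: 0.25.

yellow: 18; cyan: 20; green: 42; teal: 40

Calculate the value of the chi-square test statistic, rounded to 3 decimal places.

Expected counts E_i = n·p_i: 120×0.12 = 14.4, 120×0.21 = 25.2, 120×0.42 = 50.4, 120×0.25 = 30.
χ² = (18−14.4)²/14.4 + (20−25.2)²/25.2 + (42−50.4)²/50.4 + (40−30)²/30
   = 0.9000 + 1.0730 + 1.4000 + 3.3333
Sum = 6.706

6.706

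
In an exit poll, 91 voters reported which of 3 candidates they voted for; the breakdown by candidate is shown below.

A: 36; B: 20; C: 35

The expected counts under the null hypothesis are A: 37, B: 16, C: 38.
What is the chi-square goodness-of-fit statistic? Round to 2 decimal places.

1.26

cat         O        E   (O−E)²/E
A          36       37      0.027
B          20       16      1.000
C          35       38      0.237
Sum = 1.26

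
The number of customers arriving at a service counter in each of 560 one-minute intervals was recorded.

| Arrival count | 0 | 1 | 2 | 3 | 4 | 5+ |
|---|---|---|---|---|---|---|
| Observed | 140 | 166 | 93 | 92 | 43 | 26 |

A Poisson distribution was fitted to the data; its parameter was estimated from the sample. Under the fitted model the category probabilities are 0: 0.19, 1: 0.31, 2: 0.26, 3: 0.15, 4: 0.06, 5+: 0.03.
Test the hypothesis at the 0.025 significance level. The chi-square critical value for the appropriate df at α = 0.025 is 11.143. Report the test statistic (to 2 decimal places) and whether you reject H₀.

Expected counts E_i = n·p_i: 560×0.19 = 106.4, 560×0.31 = 173.6, 560×0.26 = 145.6, 560×0.15 = 84, 560×0.06 = 33.6, 560×0.03 = 16.8.
0: (140 − 106.4)²/106.4 = 1128.96/106.4 = 10.611
1: (166 − 173.6)²/173.6 = 57.76/173.6 = 0.333
2: (93 − 145.6)²/145.6 = 2766.76/145.6 = 19.002
3: (92 − 84)²/84 = 64/84 = 0.762
4: (43 − 33.6)²/33.6 = 88.36/33.6 = 2.630
5+: (26 − 16.8)²/16.8 = 84.64/16.8 = 5.038
Sum = 38.38
df = 4. Since 38.38 > 11.143, we reject H₀.

38.38; reject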